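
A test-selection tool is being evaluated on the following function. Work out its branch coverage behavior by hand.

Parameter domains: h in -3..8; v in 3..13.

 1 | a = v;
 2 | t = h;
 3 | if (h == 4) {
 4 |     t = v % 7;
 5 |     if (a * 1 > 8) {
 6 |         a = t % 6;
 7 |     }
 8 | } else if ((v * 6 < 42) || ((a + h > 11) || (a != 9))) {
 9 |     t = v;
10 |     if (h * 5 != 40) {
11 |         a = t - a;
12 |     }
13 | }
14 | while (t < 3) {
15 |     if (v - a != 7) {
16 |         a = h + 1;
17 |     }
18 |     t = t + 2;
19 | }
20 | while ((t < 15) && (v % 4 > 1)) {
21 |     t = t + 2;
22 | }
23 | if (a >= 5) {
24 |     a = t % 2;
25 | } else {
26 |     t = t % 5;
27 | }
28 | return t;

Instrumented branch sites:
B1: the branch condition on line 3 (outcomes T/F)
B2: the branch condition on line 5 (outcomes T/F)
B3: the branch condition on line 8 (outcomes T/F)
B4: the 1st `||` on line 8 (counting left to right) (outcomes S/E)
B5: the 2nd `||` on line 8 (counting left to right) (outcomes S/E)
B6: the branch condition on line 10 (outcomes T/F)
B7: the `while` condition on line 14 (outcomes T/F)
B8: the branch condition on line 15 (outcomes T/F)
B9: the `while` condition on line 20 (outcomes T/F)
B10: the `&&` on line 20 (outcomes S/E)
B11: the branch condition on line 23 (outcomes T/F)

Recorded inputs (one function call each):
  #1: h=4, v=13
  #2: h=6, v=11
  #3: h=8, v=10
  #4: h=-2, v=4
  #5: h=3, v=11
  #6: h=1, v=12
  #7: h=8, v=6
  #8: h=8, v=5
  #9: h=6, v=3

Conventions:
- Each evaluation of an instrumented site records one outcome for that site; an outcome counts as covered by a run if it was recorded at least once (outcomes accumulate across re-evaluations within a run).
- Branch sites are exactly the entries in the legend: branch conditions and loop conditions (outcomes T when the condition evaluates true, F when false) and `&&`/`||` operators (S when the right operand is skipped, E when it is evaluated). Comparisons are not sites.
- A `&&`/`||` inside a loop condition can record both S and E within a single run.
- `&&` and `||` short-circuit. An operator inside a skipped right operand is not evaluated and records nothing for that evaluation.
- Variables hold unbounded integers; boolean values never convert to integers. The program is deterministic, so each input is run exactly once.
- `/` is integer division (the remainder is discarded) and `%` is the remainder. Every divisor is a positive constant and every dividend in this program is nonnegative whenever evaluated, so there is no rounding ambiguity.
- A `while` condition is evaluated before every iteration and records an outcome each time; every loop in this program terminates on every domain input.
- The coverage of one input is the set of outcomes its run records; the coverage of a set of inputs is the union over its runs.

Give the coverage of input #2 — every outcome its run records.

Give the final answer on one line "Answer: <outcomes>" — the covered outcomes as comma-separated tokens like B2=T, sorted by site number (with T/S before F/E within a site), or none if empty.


Event log for input #2 (h=6, v=11):
  B1->F, B4->E, B5->S, B3->T, B6->T, B7->F, B10->E, B9->T, B10->E, B9->T
  B10->S, B9->F, B11->F
deduplicating events, the covered set is: B1=F, B3=T, B4=E, B5=S, B6=T, B7=F, B9=T, B9=F, B10=S, B10=E, B11=F
Answer: B1=F, B3=T, B4=E, B5=S, B6=T, B7=F, B9=T, B9=F, B10=S, B10=E, B11=F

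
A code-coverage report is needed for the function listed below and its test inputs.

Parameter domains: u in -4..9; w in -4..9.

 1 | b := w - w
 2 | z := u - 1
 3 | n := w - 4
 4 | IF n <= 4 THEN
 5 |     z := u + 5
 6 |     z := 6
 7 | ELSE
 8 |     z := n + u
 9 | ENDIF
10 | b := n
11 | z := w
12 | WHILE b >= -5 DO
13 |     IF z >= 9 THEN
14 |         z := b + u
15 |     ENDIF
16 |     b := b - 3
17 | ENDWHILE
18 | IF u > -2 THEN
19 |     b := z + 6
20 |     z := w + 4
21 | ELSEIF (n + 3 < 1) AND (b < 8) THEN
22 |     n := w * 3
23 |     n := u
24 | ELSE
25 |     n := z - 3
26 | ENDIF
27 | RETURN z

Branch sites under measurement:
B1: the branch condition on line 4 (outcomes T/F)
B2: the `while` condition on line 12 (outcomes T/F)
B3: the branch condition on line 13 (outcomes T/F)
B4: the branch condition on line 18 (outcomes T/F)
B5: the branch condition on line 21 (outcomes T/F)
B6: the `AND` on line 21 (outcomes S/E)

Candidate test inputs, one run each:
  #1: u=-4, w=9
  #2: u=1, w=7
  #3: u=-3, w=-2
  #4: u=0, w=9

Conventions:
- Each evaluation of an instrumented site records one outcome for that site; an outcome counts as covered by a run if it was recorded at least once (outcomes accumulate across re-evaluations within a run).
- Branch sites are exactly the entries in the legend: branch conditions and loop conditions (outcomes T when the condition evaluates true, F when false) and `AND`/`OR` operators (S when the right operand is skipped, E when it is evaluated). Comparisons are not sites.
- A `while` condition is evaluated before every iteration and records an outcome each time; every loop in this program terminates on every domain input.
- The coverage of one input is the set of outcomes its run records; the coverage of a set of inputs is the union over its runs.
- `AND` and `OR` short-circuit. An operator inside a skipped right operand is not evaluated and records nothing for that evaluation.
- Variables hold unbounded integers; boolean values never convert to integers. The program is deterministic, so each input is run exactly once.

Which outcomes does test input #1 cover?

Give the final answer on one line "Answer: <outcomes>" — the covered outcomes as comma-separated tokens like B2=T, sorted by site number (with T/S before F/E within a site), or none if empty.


Event log for input #1 (u=-4, w=9):
  B1->F, B2->T, B3->T, B2->T, B3->F, B2->T, B3->F, B2->T, B3->F, B2->F
  B4->F, B6->S, B5->F
distinct outcomes covered: B1=F, B2=T, B2=F, B3=T, B3=F, B4=F, B5=F, B6=S
Answer: B1=F, B2=T, B2=F, B3=T, B3=F, B4=F, B5=F, B6=S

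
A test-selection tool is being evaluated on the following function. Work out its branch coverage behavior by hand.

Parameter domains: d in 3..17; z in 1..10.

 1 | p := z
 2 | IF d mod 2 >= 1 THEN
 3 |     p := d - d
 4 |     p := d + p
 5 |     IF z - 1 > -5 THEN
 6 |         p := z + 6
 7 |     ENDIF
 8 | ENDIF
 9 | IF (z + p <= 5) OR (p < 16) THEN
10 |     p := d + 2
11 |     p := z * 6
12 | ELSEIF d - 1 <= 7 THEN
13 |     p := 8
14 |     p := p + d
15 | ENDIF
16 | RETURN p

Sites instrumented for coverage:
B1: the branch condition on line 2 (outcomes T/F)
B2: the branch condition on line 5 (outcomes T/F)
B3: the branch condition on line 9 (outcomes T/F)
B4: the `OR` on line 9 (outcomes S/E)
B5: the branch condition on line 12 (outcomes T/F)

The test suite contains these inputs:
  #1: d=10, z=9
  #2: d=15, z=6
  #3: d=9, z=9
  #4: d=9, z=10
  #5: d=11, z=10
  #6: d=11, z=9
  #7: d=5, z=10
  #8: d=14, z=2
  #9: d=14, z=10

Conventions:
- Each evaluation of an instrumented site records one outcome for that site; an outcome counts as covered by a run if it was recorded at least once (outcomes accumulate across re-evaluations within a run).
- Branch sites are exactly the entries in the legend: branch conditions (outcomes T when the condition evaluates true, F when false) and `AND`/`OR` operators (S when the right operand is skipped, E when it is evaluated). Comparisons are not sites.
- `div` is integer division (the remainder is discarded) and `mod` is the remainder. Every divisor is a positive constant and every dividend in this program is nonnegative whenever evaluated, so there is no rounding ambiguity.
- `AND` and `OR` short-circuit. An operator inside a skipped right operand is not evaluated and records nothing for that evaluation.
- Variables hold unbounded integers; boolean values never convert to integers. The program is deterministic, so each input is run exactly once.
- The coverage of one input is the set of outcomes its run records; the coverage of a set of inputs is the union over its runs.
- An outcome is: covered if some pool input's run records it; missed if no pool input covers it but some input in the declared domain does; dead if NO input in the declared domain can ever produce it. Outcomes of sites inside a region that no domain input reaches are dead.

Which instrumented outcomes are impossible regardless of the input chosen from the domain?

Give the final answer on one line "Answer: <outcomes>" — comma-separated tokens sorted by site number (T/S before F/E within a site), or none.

running all 150 domain inputs and tallying outcomes:
  B2=F: zero occurrences over every domain input -> dead
  reachable outcomes have witnesses, e.g. B1=T (e.g. d=3, z=1), B1=F (e.g. d=4, z=1), B2=T (e.g. d=3, z=1), B3=T (e.g. d=3, z=1)

Answer: B2=F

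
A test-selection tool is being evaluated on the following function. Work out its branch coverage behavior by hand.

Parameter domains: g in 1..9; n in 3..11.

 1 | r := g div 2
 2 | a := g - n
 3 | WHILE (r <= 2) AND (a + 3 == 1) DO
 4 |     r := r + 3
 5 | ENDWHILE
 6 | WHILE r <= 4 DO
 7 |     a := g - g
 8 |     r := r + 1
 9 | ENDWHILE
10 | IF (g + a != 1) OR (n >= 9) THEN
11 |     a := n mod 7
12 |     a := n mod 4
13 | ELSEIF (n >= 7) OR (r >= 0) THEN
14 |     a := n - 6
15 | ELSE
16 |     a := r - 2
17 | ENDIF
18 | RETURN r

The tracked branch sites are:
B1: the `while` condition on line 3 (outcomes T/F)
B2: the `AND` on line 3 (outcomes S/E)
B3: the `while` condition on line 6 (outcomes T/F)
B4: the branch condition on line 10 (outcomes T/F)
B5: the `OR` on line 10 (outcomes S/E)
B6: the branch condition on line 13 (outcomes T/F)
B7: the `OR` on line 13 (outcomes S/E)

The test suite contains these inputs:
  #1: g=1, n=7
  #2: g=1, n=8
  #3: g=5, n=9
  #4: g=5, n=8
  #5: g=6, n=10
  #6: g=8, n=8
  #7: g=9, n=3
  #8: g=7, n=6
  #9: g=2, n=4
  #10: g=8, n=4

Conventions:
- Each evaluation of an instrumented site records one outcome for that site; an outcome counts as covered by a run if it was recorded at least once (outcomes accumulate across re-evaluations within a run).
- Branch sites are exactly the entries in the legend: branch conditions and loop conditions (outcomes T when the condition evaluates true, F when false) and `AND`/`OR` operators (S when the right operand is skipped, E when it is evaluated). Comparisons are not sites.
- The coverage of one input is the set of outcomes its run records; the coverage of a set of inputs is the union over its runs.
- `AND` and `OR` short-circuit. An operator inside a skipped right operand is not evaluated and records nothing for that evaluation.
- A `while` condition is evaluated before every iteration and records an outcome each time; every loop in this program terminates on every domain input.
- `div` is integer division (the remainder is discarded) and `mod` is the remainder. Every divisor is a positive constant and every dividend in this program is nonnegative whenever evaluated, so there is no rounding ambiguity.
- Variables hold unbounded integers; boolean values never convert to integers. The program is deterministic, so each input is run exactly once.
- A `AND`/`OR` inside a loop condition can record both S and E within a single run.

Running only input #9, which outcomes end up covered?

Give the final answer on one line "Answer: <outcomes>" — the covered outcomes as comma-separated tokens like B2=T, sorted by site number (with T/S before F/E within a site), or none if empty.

Running input #9 (g=2, n=4), event by event:
  B2->E, B1->T, B2->S, B1->F, B3->T, B3->F, B5->S, B4->T
collecting distinct outcomes: B1=T, B1=F, B2=S, B2=E, B3=T, B3=F, B4=T, B5=S

Answer: B1=T, B1=F, B2=S, B2=E, B3=T, B3=F, B4=T, B5=S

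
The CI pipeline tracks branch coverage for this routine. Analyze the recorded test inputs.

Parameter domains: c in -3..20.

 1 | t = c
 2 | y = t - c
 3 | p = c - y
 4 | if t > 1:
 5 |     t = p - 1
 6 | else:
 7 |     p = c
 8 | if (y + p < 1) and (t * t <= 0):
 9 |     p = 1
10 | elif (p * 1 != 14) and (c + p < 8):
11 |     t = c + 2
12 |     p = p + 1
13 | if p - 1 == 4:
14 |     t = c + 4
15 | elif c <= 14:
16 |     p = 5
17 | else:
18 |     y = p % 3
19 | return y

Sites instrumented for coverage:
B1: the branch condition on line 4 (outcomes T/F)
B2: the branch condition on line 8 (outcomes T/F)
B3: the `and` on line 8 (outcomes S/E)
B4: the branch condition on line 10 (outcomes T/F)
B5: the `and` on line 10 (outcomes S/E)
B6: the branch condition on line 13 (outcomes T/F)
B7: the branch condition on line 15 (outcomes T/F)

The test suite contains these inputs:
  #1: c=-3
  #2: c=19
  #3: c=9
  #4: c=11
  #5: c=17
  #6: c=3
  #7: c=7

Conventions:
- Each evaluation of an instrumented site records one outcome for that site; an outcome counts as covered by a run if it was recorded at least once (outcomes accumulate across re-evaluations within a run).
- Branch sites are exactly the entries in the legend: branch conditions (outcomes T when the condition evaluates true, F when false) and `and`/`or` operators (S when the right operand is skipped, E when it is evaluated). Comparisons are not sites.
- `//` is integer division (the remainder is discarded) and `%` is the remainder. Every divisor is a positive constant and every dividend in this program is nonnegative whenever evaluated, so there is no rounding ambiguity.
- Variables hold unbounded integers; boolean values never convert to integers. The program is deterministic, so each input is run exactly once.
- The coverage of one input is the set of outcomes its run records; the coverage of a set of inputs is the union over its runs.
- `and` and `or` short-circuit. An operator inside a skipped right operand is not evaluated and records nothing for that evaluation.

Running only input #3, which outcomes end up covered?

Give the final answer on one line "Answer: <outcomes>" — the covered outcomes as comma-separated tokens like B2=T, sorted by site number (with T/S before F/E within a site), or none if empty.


Tracing the run of input #3 (c=9):
  B1->T, B3->S, B2->F, B5->E, B4->F, B6->F, B7->T
as a set, this run covers: B1=T, B2=F, B3=S, B4=F, B5=E, B6=F, B7=T
Answer: B1=T, B2=F, B3=S, B4=F, B5=E, B6=F, B7=T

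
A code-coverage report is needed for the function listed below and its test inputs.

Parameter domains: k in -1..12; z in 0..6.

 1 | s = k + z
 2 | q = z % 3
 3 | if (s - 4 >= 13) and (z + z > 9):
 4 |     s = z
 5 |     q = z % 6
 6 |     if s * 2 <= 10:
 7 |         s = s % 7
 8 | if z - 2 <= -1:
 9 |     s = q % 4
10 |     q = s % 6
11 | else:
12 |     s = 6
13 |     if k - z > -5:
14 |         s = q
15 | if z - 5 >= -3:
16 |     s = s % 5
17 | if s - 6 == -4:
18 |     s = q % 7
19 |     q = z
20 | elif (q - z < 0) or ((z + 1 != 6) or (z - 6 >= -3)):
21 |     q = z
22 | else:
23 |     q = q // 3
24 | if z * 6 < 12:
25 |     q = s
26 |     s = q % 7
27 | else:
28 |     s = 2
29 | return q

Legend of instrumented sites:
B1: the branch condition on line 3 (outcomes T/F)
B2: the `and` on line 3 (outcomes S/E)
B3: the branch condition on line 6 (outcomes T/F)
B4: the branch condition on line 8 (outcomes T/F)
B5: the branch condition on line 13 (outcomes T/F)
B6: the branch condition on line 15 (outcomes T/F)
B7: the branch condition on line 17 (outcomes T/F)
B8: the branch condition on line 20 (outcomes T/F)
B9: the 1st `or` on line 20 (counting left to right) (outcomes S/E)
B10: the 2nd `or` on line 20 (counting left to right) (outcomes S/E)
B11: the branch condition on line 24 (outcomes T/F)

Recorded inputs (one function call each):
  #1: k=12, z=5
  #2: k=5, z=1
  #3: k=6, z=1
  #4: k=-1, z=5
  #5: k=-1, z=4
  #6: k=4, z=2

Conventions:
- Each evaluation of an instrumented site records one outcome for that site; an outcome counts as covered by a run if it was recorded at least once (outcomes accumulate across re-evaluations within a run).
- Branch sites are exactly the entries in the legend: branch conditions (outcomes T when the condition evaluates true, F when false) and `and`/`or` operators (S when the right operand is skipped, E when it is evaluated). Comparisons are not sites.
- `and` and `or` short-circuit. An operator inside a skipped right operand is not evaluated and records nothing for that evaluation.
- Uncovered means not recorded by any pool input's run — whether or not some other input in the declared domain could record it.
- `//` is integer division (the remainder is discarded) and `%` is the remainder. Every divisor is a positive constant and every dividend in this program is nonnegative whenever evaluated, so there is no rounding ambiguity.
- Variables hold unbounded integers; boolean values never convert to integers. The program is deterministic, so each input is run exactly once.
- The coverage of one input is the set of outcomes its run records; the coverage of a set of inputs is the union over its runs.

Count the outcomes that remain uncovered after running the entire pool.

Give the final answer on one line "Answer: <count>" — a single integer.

#1 (k=12, z=5) -> B2->E, B1->T, B3->T, B4->F, B5->T, B6->T, B7->F, B9->E, B10->E, B8->T, B11->F; covered: B1=T, B2=E, B3=T, B4=F, B5=T, B6=T, B7=F, B8=T, B9=E, B10=E, B11=F
#2 (k=5, z=1) -> B2->S, B1->F, B4->T, B6->F, B7->F, B9->E, B10->S, B8->T, B11->T; covered: B1=F, B2=S, B4=T, B6=F, B7=F, B8=T, B9=E, B10=S, B11=T
#3 (k=6, z=1) -> B2->S, B1->F, B4->T, B6->F, B7->F, B9->E, B10->S, B8->T, B11->T; covered: B1=F, B2=S, B4=T, B6=F, B7=F, B8=T, B9=E, B10=S, B11=T
#4 (k=-1, z=5) -> B2->S, B1->F, B4->F, B5->F, B6->T, B7->F, B9->S, B8->T, B11->F; covered: B1=F, B2=S, B4=F, B5=F, B6=T, B7=F, B8=T, B9=S, B11=F
#5 (k=-1, z=4) -> B2->S, B1->F, B4->F, B5->F, B6->T, B7->F, B9->S, B8->T, B11->F; covered: B1=F, B2=S, B4=F, B5=F, B6=T, B7=F, B8=T, B9=S, B11=F
#6 (k=4, z=2) -> B2->S, B1->F, B4->F, B5->T, B6->T, B7->T, B11->F; covered: B1=F, B2=S, B4=F, B5=T, B6=T, B7=T, B11=F
union over the pool: B1=T, B1=F, B2=S, B2=E, B3=T, B4=T, B4=F, B5=T, B5=F, B6=T, B6=F, B7=T, B7=F, B8=T, B9=S, B9=E, B10=S, B10=E, B11=T, B11=F
uncovered (2 of 22): B3=F, B8=F

Answer: 2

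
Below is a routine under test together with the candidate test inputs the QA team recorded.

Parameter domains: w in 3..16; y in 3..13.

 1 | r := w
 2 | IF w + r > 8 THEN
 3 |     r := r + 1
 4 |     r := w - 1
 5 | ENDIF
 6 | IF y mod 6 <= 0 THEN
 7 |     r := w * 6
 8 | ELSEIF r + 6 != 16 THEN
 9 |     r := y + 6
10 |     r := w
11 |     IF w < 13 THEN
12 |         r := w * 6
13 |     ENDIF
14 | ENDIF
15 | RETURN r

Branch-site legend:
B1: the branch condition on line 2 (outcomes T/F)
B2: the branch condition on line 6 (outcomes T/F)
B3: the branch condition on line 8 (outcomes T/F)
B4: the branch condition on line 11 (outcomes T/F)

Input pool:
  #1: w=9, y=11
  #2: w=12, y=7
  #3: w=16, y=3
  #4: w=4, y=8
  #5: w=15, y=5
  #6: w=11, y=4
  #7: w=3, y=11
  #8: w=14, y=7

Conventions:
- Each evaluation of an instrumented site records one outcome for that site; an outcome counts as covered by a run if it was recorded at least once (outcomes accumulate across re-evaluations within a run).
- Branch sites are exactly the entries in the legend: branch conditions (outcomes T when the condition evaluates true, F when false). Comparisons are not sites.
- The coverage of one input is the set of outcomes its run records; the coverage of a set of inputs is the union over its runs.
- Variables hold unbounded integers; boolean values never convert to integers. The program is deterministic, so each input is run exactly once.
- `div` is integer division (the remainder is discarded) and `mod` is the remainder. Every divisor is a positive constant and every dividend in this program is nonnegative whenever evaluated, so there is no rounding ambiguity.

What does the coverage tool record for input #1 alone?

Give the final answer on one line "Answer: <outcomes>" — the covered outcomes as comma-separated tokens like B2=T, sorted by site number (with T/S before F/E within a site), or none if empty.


Tracing the run of input #1 (w=9, y=11):
  B1->T, B2->F, B3->T, B4->T
distinct outcomes covered: B1=T, B2=F, B3=T, B4=T
Answer: B1=T, B2=F, B3=T, B4=T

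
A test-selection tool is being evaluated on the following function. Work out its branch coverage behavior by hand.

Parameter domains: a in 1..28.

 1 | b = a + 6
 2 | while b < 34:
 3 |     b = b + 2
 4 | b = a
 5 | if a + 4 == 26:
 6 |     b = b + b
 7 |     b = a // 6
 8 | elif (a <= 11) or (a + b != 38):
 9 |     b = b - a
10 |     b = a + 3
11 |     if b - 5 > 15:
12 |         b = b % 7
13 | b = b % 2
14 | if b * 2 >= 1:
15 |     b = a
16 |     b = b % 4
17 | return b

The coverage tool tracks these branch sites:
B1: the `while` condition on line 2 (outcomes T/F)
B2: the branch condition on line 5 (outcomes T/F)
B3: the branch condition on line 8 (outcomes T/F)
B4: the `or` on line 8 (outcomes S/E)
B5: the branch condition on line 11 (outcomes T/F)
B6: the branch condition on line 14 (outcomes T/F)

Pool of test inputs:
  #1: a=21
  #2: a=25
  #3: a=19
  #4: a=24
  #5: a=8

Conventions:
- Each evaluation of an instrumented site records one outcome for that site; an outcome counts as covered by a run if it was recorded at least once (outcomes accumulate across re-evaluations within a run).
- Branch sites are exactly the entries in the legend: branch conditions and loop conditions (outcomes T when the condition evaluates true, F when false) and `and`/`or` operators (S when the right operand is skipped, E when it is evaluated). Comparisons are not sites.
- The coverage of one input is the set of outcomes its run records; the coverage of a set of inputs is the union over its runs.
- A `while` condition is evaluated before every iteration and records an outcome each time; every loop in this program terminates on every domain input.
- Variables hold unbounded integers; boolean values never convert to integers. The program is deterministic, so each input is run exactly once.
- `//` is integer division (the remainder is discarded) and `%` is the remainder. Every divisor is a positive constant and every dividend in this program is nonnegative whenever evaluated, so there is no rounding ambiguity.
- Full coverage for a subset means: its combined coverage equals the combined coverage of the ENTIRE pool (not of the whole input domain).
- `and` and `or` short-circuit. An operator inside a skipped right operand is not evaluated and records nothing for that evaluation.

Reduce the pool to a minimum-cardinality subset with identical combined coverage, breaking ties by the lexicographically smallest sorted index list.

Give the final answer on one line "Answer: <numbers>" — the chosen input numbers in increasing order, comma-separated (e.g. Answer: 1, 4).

run #1 (a=21) records B1=T, B1=F, B2=F, B3=T, B4=E, B5=T, B6=T
run #2 (a=25) records B1=T, B1=F, B2=F, B3=T, B4=E, B5=T, B6=F
run #3 (a=19) records B1=T, B1=F, B2=F, B3=F, B4=E, B6=T
run #4 (a=24) records B1=T, B1=F, B2=F, B3=T, B4=E, B5=T, B6=F
run #5 (a=8) records B1=T, B1=F, B2=F, B3=T, B4=S, B5=F, B6=T
the full pool covers 11 outcomes: B1=T, B1=F, B2=F, B3=T, B3=F, B4=S, B4=E, B5=T, B5=F, B6=T, B6=F
every size-1 subset falls short of the 11 outcomes (best: 7/11)
every size-2 subset falls short of the 11 outcomes (best: 10/11)
at size 3, {2, 3, 5} reaches all 11 outcomes; every lexicographically earlier size-3 subset fails

Answer: 2, 3, 5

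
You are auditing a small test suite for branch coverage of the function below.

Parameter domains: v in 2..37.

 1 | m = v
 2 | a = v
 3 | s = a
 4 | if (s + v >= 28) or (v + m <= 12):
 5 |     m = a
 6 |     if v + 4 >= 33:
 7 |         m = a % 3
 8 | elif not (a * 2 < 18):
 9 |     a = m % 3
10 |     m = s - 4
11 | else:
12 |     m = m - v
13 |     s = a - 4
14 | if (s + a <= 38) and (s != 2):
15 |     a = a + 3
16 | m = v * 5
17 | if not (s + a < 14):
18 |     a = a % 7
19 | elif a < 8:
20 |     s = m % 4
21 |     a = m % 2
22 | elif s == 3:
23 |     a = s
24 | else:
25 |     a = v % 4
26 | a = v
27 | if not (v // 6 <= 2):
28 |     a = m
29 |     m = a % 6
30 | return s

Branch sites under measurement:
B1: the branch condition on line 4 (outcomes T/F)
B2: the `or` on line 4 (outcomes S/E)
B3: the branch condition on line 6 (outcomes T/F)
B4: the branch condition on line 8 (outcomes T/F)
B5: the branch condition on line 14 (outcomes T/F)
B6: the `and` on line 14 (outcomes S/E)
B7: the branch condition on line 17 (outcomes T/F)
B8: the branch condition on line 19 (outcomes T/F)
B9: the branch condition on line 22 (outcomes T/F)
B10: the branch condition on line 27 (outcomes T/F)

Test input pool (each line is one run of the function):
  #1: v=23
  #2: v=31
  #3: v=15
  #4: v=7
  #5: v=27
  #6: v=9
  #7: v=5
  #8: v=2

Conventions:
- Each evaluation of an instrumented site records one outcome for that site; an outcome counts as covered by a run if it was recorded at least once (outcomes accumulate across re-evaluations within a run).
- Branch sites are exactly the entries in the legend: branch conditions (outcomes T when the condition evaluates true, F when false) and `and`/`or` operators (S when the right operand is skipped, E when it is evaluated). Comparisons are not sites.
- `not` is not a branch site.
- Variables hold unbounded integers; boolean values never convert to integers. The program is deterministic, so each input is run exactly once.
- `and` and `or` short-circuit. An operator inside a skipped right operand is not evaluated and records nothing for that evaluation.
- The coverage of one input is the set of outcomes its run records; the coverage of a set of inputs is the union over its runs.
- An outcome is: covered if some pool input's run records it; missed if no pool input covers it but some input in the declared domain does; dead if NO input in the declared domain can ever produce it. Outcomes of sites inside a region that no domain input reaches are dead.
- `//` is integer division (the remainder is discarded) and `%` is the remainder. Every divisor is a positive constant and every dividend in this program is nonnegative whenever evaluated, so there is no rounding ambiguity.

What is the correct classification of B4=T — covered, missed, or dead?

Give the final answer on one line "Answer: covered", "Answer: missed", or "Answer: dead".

B4=T is recorded by pool input(s) 6 -> covered

Answer: covered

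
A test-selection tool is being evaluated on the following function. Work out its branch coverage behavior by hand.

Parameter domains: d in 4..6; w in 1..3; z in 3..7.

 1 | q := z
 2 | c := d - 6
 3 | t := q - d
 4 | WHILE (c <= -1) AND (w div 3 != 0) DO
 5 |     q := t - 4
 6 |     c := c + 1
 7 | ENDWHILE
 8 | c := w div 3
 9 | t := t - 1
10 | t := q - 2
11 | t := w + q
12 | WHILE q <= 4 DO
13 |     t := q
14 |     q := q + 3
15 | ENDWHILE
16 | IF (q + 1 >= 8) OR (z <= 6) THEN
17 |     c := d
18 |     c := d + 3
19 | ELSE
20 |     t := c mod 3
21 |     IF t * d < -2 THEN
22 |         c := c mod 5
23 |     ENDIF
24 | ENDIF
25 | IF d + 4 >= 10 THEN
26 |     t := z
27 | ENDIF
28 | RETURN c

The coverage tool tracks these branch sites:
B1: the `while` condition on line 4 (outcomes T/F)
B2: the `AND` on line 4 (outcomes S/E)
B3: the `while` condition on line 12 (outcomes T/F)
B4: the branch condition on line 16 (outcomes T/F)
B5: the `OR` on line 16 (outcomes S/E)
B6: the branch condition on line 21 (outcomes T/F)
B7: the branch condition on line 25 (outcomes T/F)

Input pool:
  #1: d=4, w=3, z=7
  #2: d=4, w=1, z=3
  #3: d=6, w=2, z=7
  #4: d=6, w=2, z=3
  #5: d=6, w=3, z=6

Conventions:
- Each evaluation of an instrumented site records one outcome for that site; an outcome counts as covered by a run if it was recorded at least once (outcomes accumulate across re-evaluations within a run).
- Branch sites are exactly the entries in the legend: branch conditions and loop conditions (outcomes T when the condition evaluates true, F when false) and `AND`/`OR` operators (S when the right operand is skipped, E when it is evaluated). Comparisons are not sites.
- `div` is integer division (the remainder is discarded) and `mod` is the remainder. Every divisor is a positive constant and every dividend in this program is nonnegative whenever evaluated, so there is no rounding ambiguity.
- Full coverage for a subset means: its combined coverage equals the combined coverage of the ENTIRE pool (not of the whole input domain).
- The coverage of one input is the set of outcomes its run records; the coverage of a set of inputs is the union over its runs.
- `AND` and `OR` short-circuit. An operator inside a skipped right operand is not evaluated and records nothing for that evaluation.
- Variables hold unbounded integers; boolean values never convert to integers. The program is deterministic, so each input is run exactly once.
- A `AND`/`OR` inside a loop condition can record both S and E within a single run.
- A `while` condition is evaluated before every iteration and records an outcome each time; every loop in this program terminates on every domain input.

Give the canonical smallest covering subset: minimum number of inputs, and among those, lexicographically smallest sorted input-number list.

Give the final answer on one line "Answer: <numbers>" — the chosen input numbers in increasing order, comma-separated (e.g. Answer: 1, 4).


#1 (d=4, w=3, z=7) -> B2->E, B1->T, B2->E, B1->T, B2->S, B1->F, B3->T, B3->T, B3->F, B5->E, B4->F, B6->F, B7->F; covered: B1=T, B1=F, B2=S, B2=E, B3=T, B3=F, B4=F, B5=E, B6=F, B7=F
#2 (d=4, w=1, z=3) -> B2->E, B1->F, B3->T, B3->F, B5->E, B4->T, B7->F; covered: B1=F, B2=E, B3=T, B3=F, B4=T, B5=E, B7=F
#3 (d=6, w=2, z=7) -> B2->S, B1->F, B3->F, B5->S, B4->T, B7->T; covered: B1=F, B2=S, B3=F, B4=T, B5=S, B7=T
#4 (d=6, w=2, z=3) -> B2->S, B1->F, B3->T, B3->F, B5->E, B4->T, B7->T; covered: B1=F, B2=S, B3=T, B3=F, B4=T, B5=E, B7=T
#5 (d=6, w=3, z=6) -> B2->S, B1->F, B3->F, B5->E, B4->T, B7->T; covered: B1=F, B2=S, B3=F, B4=T, B5=E, B7=T
together the pool reaches 13 outcomes: B1=T, B1=F, B2=S, B2=E, B3=T, B3=F, B4=T, B4=F, B5=S, B5=E, B6=F, B7=T, B7=F
every size-1 subset falls short of the 13 outcomes (best: 10/13)
inputs {1, 3} (size 2) cover everything; no size-2 subset with a lexicographically smaller index list covers all 13
Answer: 1, 3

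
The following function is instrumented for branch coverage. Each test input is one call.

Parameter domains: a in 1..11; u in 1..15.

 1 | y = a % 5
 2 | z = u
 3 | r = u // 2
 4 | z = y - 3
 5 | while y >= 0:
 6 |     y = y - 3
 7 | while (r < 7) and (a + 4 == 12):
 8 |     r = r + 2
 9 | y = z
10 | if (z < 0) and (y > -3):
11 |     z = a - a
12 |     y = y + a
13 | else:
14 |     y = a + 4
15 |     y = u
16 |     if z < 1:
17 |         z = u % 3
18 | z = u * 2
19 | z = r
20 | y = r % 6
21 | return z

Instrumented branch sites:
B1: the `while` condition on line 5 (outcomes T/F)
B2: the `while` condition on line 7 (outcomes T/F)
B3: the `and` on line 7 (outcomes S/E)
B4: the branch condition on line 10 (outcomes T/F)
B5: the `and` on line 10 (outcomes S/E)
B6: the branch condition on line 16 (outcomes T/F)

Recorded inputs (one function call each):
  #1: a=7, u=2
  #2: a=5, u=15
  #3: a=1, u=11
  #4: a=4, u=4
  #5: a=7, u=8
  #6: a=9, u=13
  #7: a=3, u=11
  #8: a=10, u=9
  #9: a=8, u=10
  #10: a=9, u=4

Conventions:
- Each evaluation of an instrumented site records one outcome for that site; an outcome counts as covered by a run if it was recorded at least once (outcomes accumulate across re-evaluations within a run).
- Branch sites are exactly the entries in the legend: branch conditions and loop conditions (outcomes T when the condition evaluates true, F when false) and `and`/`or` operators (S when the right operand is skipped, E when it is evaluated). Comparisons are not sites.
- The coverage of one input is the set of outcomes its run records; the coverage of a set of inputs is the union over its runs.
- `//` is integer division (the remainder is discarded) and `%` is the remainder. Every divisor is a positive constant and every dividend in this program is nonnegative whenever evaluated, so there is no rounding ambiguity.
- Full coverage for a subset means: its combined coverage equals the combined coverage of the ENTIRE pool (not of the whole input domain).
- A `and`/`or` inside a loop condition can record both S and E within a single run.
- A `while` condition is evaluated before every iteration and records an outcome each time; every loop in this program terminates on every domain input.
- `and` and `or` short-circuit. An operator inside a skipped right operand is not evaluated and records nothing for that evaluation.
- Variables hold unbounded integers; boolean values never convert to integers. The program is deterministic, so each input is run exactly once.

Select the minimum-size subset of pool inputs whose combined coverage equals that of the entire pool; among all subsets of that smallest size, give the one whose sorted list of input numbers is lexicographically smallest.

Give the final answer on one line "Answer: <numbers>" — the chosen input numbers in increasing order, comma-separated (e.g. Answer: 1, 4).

test 1 (a=7, u=2) fires B1->T, B1->F, B3->E, B2->F, B5->E, B4->T; hits B1=T, B1=F, B2=F, B3=E, B4=T, B5=E
test 2 (a=5, u=15) fires B1->T, B1->F, B3->S, B2->F, B5->E, B4->F, B6->T; hits B1=T, B1=F, B2=F, B3=S, B4=F, B5=E, B6=T
test 3 (a=1, u=11) fires B1->T, B1->F, B3->E, B2->F, B5->E, B4->T; hits B1=T, B1=F, B2=F, B3=E, B4=T, B5=E
test 4 (a=4, u=4) fires B1->T, B1->T, B1->F, B3->E, B2->F, B5->S, B4->F, B6->F; hits B1=T, B1=F, B2=F, B3=E, B4=F, B5=S, B6=F
test 5 (a=7, u=8) fires B1->T, B1->F, B3->E, B2->F, B5->E, B4->T; hits B1=T, B1=F, B2=F, B3=E, B4=T, B5=E
test 6 (a=9, u=13) fires B1->T, B1->T, B1->F, B3->E, B2->F, B5->S, B4->F, B6->F; hits B1=T, B1=F, B2=F, B3=E, B4=F, B5=S, B6=F
test 7 (a=3, u=11) fires B1->T, B1->T, B1->F, B3->E, B2->F, B5->S, B4->F, B6->T; hits B1=T, B1=F, B2=F, B3=E, B4=F, B5=S, B6=T
test 8 (a=10, u=9) fires B1->T, B1->F, B3->E, B2->F, B5->E, B4->F, B6->T; hits B1=T, B1=F, B2=F, B3=E, B4=F, B5=E, B6=T
test 9 (a=8, u=10) fires B1->T, B1->T, B1->F, B3->E, B2->T, B3->S, B2->F, B5->S, B4->F, B6->T; hits B1=T, B1=F, B2=T, B2=F, B3=S, B3=E, B4=F, B5=S, B6=T
test 10 (a=9, u=4) fires B1->T, B1->T, B1->F, B3->E, B2->F, B5->S, B4->F, B6->F; hits B1=T, B1=F, B2=F, B3=E, B4=F, B5=S, B6=F
pool-wide coverage (12 outcomes): B1=T, B1=F, B2=T, B2=F, B3=S, B3=E, B4=T, B4=F, B5=S, B5=E, B6=T, B6=F
size 1 is not enough: best union over all size-1 subsets is 9/12
size 2 is not enough: best union over all size-2 subsets is 11/12
at size 3, {1, 4, 9} reaches all 12 outcomes; every lexicographically earlier size-3 subset fails

Answer: 1, 4, 9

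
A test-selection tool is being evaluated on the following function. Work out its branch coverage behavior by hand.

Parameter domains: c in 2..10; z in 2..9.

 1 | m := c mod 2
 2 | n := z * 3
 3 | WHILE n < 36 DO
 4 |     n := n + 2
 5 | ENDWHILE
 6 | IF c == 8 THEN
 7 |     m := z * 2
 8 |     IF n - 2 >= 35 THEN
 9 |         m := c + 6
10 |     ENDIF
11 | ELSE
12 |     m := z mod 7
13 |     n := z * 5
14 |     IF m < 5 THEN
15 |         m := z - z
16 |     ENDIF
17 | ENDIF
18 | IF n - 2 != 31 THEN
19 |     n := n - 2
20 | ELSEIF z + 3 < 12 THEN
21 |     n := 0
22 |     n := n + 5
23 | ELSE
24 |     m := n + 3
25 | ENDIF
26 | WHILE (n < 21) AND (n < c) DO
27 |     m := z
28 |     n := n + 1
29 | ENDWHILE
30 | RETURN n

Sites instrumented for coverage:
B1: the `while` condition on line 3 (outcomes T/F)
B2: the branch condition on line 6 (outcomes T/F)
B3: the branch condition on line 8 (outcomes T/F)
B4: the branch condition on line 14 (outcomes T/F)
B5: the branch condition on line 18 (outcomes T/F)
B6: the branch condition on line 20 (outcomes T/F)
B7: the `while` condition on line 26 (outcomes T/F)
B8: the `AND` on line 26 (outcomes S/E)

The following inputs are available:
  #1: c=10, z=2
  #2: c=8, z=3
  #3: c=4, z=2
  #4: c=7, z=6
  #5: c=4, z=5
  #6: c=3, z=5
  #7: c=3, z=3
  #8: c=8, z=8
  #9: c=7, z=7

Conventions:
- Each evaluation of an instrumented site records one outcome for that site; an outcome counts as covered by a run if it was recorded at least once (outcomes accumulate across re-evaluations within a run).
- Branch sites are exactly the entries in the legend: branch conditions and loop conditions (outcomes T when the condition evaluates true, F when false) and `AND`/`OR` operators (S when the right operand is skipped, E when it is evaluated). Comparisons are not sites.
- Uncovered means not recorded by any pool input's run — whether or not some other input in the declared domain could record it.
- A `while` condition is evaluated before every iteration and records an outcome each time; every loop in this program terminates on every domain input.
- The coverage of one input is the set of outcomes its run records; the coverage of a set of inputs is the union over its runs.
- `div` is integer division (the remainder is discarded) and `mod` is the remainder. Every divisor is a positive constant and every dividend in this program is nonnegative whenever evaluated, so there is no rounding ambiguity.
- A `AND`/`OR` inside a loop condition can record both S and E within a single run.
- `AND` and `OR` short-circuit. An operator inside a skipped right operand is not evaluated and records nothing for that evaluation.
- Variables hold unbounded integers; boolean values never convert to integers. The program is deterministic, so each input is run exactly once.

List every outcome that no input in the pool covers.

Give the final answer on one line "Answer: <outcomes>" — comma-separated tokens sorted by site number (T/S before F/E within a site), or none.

test 1 (c=10, z=2) fires B1->T, B1->T, B1->T, B1->T, B1->T, B1->T, B1->T, B1->T, B1->T, B1->T, B1->T, B1->T, B1->T, B1->T, ...; hits B1=T, B1=F, B2=F, B4=T, B5=T, B7=T, B7=F, B8=E
test 2 (c=8, z=3) fires B1->T, B1->T, B1->T, B1->T, B1->T, B1->T, B1->T, B1->T, B1->T, B1->T, B1->T, B1->T, B1->T, B1->T, ...; hits B1=T, B1=F, B2=T, B3=T, B5=T, B7=F, B8=S
test 3 (c=4, z=2) fires B1->T, B1->T, B1->T, B1->T, B1->T, B1->T, B1->T, B1->T, B1->T, B1->T, B1->T, B1->T, B1->T, B1->T, ...; hits B1=T, B1=F, B2=F, B4=T, B5=T, B7=F, B8=E
test 4 (c=7, z=6) fires B1->T, B1->T, B1->T, B1->T, B1->T, B1->T, B1->T, B1->T, B1->T, B1->F, B2->F, B4->F, B5->T, B8->S, ...; hits B1=T, B1=F, B2=F, B4=F, B5=T, B7=F, B8=S
test 5 (c=4, z=5) fires B1->T, B1->T, B1->T, B1->T, B1->T, B1->T, B1->T, B1->T, B1->T, B1->T, B1->T, B1->F, B2->F, B4->F, ...; hits B1=T, B1=F, B2=F, B4=F, B5=T, B7=F, B8=S
test 6 (c=3, z=5) fires B1->T, B1->T, B1->T, B1->T, B1->T, B1->T, B1->T, B1->T, B1->T, B1->T, B1->T, B1->F, B2->F, B4->F, ...; hits B1=T, B1=F, B2=F, B4=F, B5=T, B7=F, B8=S
test 7 (c=3, z=3) fires B1->T, B1->T, B1->T, B1->T, B1->T, B1->T, B1->T, B1->T, B1->T, B1->T, B1->T, B1->T, B1->T, B1->T, ...; hits B1=T, B1=F, B2=F, B4=T, B5=T, B7=F, B8=E
test 8 (c=8, z=8) fires B1->T, B1->T, B1->T, B1->T, B1->T, B1->T, B1->F, B2->T, B3->F, B5->T, B8->S, B7->F; hits B1=T, B1=F, B2=T, B3=F, B5=T, B7=F, B8=S
test 9 (c=7, z=7) fires B1->T, B1->T, B1->T, B1->T, B1->T, B1->T, B1->T, B1->T, B1->F, B2->F, B4->T, B5->T, B8->S, B7->F; hits B1=T, B1=F, B2=F, B4=T, B5=T, B7=F, B8=S
union over the pool: B1=T, B1=F, B2=T, B2=F, B3=T, B3=F, B4=T, B4=F, B5=T, B7=T, B7=F, B8=S, B8=E
uncovered (3 of 16): B5=F, B6=T, B6=F

Answer: B5=F, B6=T, B6=F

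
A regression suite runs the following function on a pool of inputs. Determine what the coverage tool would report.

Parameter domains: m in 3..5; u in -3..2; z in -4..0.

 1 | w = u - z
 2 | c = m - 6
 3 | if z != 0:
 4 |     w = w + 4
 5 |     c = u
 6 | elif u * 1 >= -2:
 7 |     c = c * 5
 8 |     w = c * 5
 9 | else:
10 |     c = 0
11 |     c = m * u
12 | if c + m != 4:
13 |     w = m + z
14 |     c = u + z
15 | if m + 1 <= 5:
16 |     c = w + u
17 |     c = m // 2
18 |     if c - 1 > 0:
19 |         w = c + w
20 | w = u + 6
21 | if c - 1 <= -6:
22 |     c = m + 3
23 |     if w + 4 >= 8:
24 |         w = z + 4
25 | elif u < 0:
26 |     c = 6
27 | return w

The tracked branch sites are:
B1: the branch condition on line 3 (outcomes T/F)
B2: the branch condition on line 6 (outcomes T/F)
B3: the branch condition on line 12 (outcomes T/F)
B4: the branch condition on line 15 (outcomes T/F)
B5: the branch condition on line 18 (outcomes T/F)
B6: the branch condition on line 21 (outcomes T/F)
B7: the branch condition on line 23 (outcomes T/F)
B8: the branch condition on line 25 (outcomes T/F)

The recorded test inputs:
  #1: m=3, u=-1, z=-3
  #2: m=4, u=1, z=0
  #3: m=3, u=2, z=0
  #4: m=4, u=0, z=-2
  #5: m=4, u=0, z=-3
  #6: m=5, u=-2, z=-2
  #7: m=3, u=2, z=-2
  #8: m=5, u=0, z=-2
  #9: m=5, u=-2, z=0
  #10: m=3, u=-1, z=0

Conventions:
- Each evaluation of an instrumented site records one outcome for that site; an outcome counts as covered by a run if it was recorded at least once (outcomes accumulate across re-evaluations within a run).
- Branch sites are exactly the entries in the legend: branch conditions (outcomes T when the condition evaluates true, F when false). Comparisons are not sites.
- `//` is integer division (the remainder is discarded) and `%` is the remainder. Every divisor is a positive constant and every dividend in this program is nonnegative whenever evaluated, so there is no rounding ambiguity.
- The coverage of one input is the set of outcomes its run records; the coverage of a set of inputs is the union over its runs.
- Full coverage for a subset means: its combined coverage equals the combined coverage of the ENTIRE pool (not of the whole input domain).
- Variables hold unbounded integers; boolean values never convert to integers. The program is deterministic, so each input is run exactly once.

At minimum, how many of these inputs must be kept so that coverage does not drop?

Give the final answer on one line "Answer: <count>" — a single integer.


run #1 (m=3, u=-1, z=-3) runs B1->T, B3->T, B4->T, B5->F, B6->F, B8->T; records B1=T, B3=T, B4=T, B5=F, B6=F, B8=T
run #2 (m=4, u=1, z=0) runs B1->F, B2->T, B3->T, B4->T, B5->T, B6->F, B8->F; records B1=F, B2=T, B3=T, B4=T, B5=T, B6=F, B8=F
run #3 (m=3, u=2, z=0) runs B1->F, B2->T, B3->T, B4->T, B5->F, B6->F, B8->F; records B1=F, B2=T, B3=T, B4=T, B5=F, B6=F, B8=F
run #4 (m=4, u=0, z=-2) runs B1->T, B3->F, B4->T, B5->T, B6->F, B8->F; records B1=T, B3=F, B4=T, B5=T, B6=F, B8=F
run #5 (m=4, u=0, z=-3) runs B1->T, B3->F, B4->T, B5->T, B6->F, B8->F; records B1=T, B3=F, B4=T, B5=T, B6=F, B8=F
run #6 (m=5, u=-2, z=-2) runs B1->T, B3->T, B4->F, B6->F, B8->T; records B1=T, B3=T, B4=F, B6=F, B8=T
run #7 (m=3, u=2, z=-2) runs B1->T, B3->T, B4->T, B5->F, B6->F, B8->F; records B1=T, B3=T, B4=T, B5=F, B6=F, B8=F
run #8 (m=5, u=0, z=-2) runs B1->T, B3->T, B4->F, B6->F, B8->F; records B1=T, B3=T, B4=F, B6=F, B8=F
run #9 (m=5, u=-2, z=0) runs B1->F, B2->T, B3->T, B4->F, B6->F, B8->T; records B1=F, B2=T, B3=T, B4=F, B6=F, B8=T
run #10 (m=3, u=-1, z=0) runs B1->F, B2->T, B3->T, B4->T, B5->F, B6->F, B8->T; records B1=F, B2=T, B3=T, B4=T, B5=F, B6=F, B8=T
the full pool covers 12 outcomes: B1=T, B1=F, B2=T, B3=T, B3=F, B4=T, B4=F, B5=T, B5=F, B6=F, B8=T, B8=F
checked all size-1 subsets: none covers 12 outcomes (max 7/12)
checked all size-2 subsets: none covers 12 outcomes (max 11/12)
at size 3, {1, 4, 9} reaches all 12 outcomes; every lexicographically earlier size-3 subset fails
Answer: 3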